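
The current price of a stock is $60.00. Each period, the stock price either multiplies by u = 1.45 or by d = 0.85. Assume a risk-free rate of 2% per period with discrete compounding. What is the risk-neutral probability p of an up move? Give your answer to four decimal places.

Risk-neutral probability p = (1 + 0.02 − 0.85)/(1.45 − 0.85) = 0.1700/0.6000 = 0.2833

p = 0.2833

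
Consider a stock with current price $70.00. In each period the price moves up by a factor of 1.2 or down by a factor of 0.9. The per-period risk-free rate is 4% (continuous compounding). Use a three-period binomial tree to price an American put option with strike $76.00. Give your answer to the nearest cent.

$7.56

Risk-neutral probability p = (e^0.04 − 0.9)/(1.2 − 0.9) = 0.1408/0.3000 = 0.4694
Terminal stock prices: S_uuu = 121, S_uud = 90.72, S_udd = 68.04, S_ddd = 51.03
Terminal payoffs (K − S): max(-44.96, 0) = 0, max(-14.72, 0) = 0, max(7.96, 0) = 7.96, max(24.97, 0) = 24.97
Node uu (S = 100.8): continuation = e^(−0.04)·[0.4694·0.0000 + 0.5306·0.0000] = 0.0000; exercise value = 0.0000 ≤ continuation, so V_uu = 0.0000
Node ud (S = 75.6): continuation = e^(−0.04)·[0.4694·0.0000 + 0.5306·7.9600] = 4.0582; exercise value = 0.4000 ≤ continuation, so V_ud = 4.0582
Node dd (S = 56.7): continuation = e^(−0.04)·[0.4694·7.9600 + 0.5306·24.9700] = 16.3200; exercise value = 19.3000 > continuation, so V_dd = 19.3000 (exercise)
Node u (S = 84): continuation = e^(−0.04)·[0.4694·0.0000 + 0.5306·4.0582] = 2.0690; exercise value = 0.0000 ≤ continuation, so V_u = 2.0690
Node d (S = 63): continuation = e^(−0.04)·[0.4694·4.0582 + 0.5306·19.3000] = 11.6697; exercise value = 13.0000 > continuation, so V_d = 13.0000 (exercise)
Node 0 (S = 70): continuation = e^(−0.04)·[0.4694·2.0690 + 0.5306·13.0000] = 7.5608; exercise value = 6.0000 ≤ continuation, so V_0 = 7.5608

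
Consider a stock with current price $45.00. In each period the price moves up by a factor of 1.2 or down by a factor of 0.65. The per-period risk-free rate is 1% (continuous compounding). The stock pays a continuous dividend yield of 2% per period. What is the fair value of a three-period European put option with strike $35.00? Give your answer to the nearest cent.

$4.42

Per-period risk-free factor R = e^0.01 = 1.0101; dividend-adjusted growth = e^(0.01−0.02) = 0.9900.
Risk-neutral probability p = (0.9900 − 0.65)/(1.2 − 0.65) = 0.3400/0.5500 = 0.6183
Terminal stock prices: S_uuu = 77.76, S_uud = 42.12, S_udd = 22.82, S_ddd = 12.36
Terminal payoffs (K − S): max(-42.76, 0) = 0, max(-7.12, 0) = 0, max(12.18, 0) = 12.18, max(22.64, 0) = 22.64
Node uu (S = 64.8): V_uu = e^(−0.01)·[0.6183·0.0000 + 0.3817·0.0000] = 0.0000
Node ud (S = 35.1): V_ud = e^(−0.01)·[0.6183·0.0000 + 0.3817·12.1850] = 4.6051
Node dd (S = 19.01): V_dd = e^(−0.01)·[0.6183·12.1850 + 0.3817·22.6419] = 16.0157
Node u (S = 54): V_u = e^(−0.01)·[0.6183·0.0000 + 0.3817·4.6051] = 1.7404
Node d (S = 29.25): V_d = e^(−0.01)·[0.6183·4.6051 + 0.3817·16.0157] = 8.8717
Node 0 (S = 45): V_0 = e^(−0.01)·[0.6183·1.7404 + 0.3817·8.8717] = 4.4182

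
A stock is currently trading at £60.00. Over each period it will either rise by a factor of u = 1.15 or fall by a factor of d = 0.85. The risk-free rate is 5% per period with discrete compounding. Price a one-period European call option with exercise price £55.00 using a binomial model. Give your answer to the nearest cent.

Risk-neutral probability p = (1 + 0.05 − 0.85)/(1.15 − 0.85) = 0.2000/0.3000 = 0.6667
Terminal stock prices: S_u = 69, S_d = 51
Terminal payoffs (S − K): max(14, 0) = 14, max(-4, 0) = 0
Node 0 (S = 60): V_0 = 1/1.05·[0.6667·14.0000 + 0.3333·0.0000] = 8.8889

£8.89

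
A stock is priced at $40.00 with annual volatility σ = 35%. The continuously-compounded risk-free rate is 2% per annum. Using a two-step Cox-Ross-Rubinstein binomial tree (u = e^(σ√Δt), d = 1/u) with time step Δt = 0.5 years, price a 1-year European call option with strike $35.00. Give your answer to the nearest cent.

CRR parameters: u = e^(σ√Δt) = e^(0.35·√0.5) = 1.2808, d = 1/u = 0.7808
Per-period rate: rΔt = 0.02·0.5 = 0.01, so R = e^0.01 = 1.0101
Risk-neutral probability p = (e^0.01 − 0.7808)/(1.2808 − 0.7808) = 0.2293/0.5000 = 0.4585
Terminal stock prices: S_uu = 65.62, S_ud = 40, S_dd = 24.38
Terminal payoffs (S − K): max(30.62, 0) = 30.62, max(5, 0) = 5, max(-10.62, 0) = 0
Node u (S = 51.23): V_u = e^(−0.01)·[0.4585·30.6183 + 0.5415·5.0000] = 16.5804
Node d (S = 31.23): V_d = e^(−0.01)·[0.4585·5.0000 + 0.5415·0.0000] = 2.2699
Node 0 (S = 40): V_0 = e^(−0.01)·[0.4585·16.5804 + 0.5415·2.2699] = 8.7440

$8.74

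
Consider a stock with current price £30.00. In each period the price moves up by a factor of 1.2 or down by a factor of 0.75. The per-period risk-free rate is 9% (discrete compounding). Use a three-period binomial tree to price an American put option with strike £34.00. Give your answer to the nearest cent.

£4.00

Risk-neutral probability p = (1 + 0.09 − 0.75)/(1.2 − 0.75) = 0.3400/0.4500 = 0.7556
Terminal stock prices: S_uuu = 51.84, S_uud = 32.4, S_udd = 20.25, S_ddd = 12.66
Terminal payoffs (K − S): max(-17.84, 0) = 0, max(1.6, 0) = 1.6, max(13.75, 0) = 13.75, max(21.34, 0) = 21.34
Node uu (S = 43.2): continuation = 1/1.09·[0.7556·0.0000 + 0.2444·1.6000] = 0.3588; exercise value = 0.0000 ≤ continuation, so V_uu = 0.3588
Node ud (S = 27): continuation = 1/1.09·[0.7556·1.6000 + 0.2444·13.7500] = 4.1927; exercise value = 7.0000 > continuation, so V_ud = 7.0000 (exercise)
Node dd (S = 16.88): continuation = 1/1.09·[0.7556·13.7500 + 0.2444·21.3438] = 14.3177; exercise value = 17.1250 > continuation, so V_dd = 17.1250 (exercise)
Node u (S = 36): continuation = 1/1.09·[0.7556·0.3588 + 0.2444·7.0000] = 1.8185; exercise value = 0.0000 ≤ continuation, so V_u = 1.8185
Node d (S = 22.5): continuation = 1/1.09·[0.7556·7.0000 + 0.2444·17.1250] = 8.6927; exercise value = 11.5000 > continuation, so V_d = 11.5000 (exercise)
Node 0 (S = 30): continuation = 1/1.09·[0.7556·1.8185 + 0.2444·11.5000] = 3.8396; exercise value = 4.0000 > continuation, so V_0 = 4.0000 (exercise)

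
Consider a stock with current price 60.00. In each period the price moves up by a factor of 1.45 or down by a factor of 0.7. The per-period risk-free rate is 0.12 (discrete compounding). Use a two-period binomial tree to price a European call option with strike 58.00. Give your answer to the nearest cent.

Risk-neutral probability p = (1 + 0.12 − 0.7)/(1.45 − 0.7) = 0.4200/0.7500 = 0.5600
Terminal stock prices: S_uu = 126.2, S_ud = 60.9, S_dd = 29.4
Terminal payoffs (S − K): max(68.15, 0) = 68.15, max(2.9, 0) = 2.9, max(-28.6, 0) = 0
Node u (S = 87): V_u = 1/1.12·[0.5600·68.1500 + 0.4400·2.9000] = 35.2143
Node d (S = 42): V_d = 1/1.12·[0.5600·2.9000 + 0.4400·0.0000] = 1.4500
Node 0 (S = 60): V_0 = 1/1.12·[0.5600·35.2143 + 0.4400·1.4500] = 18.1768

18.18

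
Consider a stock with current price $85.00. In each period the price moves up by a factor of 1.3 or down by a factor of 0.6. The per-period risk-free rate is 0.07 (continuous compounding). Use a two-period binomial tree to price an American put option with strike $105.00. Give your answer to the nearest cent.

Risk-neutral probability p = (e^0.07 − 0.6)/(1.3 − 0.6) = 0.4725/0.7000 = 0.6750
Terminal stock prices: S_uu = 143.7, S_ud = 66.3, S_dd = 30.6
Terminal payoffs (K − S): max(-38.65, 0) = 0, max(38.7, 0) = 38.7, max(74.4, 0) = 74.4
Node u (S = 110.5): continuation = e^(−0.07)·[0.6750·0.0000 + 0.3250·38.7000] = 11.7268; exercise value = 0.0000 ≤ continuation, so V_u = 11.7268
Node d (S = 51): continuation = e^(−0.07)·[0.6750·38.7000 + 0.3250·74.4000] = 46.9014; exercise value = 54.0000 > continuation, so V_d = 54.0000 (exercise)
Node 0 (S = 85): continuation = e^(−0.07)·[0.6750·11.7268 + 0.3250·54.0000] = 23.7435; exercise value = 20.0000 ≤ continuation, so V_0 = 23.7435

$23.74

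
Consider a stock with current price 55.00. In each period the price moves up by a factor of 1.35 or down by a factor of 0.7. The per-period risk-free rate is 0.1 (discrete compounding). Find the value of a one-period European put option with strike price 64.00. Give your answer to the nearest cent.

8.92

Risk-neutral probability p = (1 + 0.1 − 0.7)/(1.35 − 0.7) = 0.4000/0.6500 = 0.6154
Terminal stock prices: S_u = 74.25, S_d = 38.5
Terminal payoffs (K − S): max(-10.25, 0) = 0, max(25.5, 0) = 25.5
Node 0 (S = 55): V_0 = 1/1.1·[0.6154·0.0000 + 0.3846·25.5000] = 8.9161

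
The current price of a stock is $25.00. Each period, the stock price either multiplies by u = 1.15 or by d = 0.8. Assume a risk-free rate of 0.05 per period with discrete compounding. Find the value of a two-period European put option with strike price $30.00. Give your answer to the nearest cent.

$3.63

Risk-neutral probability p = (1 + 0.05 − 0.8)/(1.15 − 0.8) = 0.2500/0.3500 = 0.7143
Terminal stock prices: S_uu = 33.06, S_ud = 23, S_dd = 16
Terminal payoffs (K − S): max(-3.062, 0) = 0, max(7, 0) = 7, max(14, 0) = 14
Node u (S = 28.75): V_u = 1/1.05·[0.7143·0.0000 + 0.2857·7.0000] = 1.9048
Node d (S = 20): V_d = 1/1.05·[0.7143·7.0000 + 0.2857·14.0000] = 8.5714
Node 0 (S = 25): V_0 = 1/1.05·[0.7143·1.9048 + 0.2857·8.5714] = 3.6281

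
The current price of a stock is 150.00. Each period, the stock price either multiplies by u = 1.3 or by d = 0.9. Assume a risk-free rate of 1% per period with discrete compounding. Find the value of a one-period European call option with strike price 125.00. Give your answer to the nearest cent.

Risk-neutral probability p = (1 + 0.01 − 0.9)/(1.3 − 0.9) = 0.1100/0.4000 = 0.2750
Terminal stock prices: S_u = 195, S_d = 135
Terminal payoffs (S − K): max(70, 0) = 70, max(10, 0) = 10
Node 0 (S = 150): V_0 = 1/1.01·[0.2750·70.0000 + 0.7250·10.0000] = 26.2376

26.24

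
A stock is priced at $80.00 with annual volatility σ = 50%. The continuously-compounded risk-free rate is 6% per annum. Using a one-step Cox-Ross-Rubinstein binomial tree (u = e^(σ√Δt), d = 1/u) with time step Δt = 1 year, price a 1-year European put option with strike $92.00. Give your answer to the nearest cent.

$23.06

CRR parameters: u = e^(σ√Δt) = e^(0.5·√1) = 1.6487, d = 1/u = 0.6065
Per-period rate: rΔt = 0.06·1 = 0.06, so R = e^0.06 = 1.0618
Risk-neutral probability p = (e^0.06 − 0.6065)/(1.6487 − 0.6065) = 0.4553/1.0422 = 0.4369
Terminal stock prices: S_u = 131.9, S_d = 48.52
Terminal payoffs (K − S): max(-39.9, 0) = 0, max(43.48, 0) = 43.48
Node 0 (S = 80): V_0 = e^(−0.06)·[0.4369·0.0000 + 0.5631·43.4775] = 23.0575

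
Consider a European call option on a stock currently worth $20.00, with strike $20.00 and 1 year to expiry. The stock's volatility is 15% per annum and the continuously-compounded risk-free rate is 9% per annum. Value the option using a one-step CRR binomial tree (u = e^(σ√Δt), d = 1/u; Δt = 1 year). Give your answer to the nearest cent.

$2.29

CRR parameters: u = e^(σ√Δt) = e^(0.15·√1) = 1.1618, d = 1/u = 0.8607
Per-period rate: rΔt = 0.09·1 = 0.09, so R = e^0.09 = 1.0942
Risk-neutral probability p = (e^0.09 − 0.8607)/(1.1618 − 0.8607) = 0.2335/0.3011 = 0.7753
Terminal stock prices: S_u = 23.24, S_d = 17.21
Terminal payoffs (S − K): max(3.237, 0) = 3.237, max(-2.786, 0) = 0
Node 0 (S = 20): V_0 = e^(−0.09)·[0.7753·3.2367 + 0.2247·0.0000] = 2.2935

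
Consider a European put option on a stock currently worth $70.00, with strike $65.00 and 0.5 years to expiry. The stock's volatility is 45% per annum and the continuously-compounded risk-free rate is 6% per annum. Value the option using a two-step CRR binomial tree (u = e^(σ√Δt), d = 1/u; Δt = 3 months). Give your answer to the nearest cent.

CRR parameters: u = e^(σ√Δt) = e^(0.45·√0.25) = 1.2523, d = 1/u = 0.7985
Per-period rate: rΔt = 0.06·0.25 = 0.015, so R = e^0.015 = 1.0151
Risk-neutral probability p = (e^0.015 − 0.7985)/(1.2523 − 0.7985) = 0.2166/0.4538 = 0.4773
Terminal stock prices: S_uu = 109.8, S_ud = 70, S_dd = 44.63
Terminal payoffs (K − S): max(-44.78, 0) = 0, max(-5, 0) = 0, max(20.37, 0) = 20.37
Node u (S = 87.66): V_u = e^(−0.015)·[0.4773·0.0000 + 0.5227·0.0000] = 0.0000
Node d (S = 55.9): V_d = e^(−0.015)·[0.4773·0.0000 + 0.5227·20.3660] = 10.4871
Node 0 (S = 70): V_0 = e^(−0.015)·[0.4773·0.0000 + 0.5227·10.4871] = 5.4001

$5.40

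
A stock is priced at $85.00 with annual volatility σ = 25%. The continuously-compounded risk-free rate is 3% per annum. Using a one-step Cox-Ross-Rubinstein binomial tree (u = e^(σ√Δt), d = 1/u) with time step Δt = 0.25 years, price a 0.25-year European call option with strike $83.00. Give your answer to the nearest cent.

CRR parameters: u = e^(σ√Δt) = e^(0.25·√0.25) = 1.1331, d = 1/u = 0.8825
Per-period rate: rΔt = 0.03·0.25 = 0.0075, so R = e^0.0075 = 1.0075
Risk-neutral probability p = (e^0.0075 − 0.8825)/(1.1331 − 0.8825) = 0.1250/0.2507 = 0.4988
Terminal stock prices: S_u = 96.32, S_d = 75.01
Terminal payoffs (S − K): max(13.32, 0) = 13.32, max(-7.988, 0) = 0
Node 0 (S = 85): V_0 = e^(−0.0075)·[0.4988·13.3176 + 0.5012·0.0000] = 6.5935

$6.59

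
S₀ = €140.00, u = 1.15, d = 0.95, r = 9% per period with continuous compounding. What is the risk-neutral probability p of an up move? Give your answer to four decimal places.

p = 0.7209

Risk-neutral probability p = (e^0.09 − 0.95)/(1.15 − 0.95) = 0.1442/0.2000 = 0.7209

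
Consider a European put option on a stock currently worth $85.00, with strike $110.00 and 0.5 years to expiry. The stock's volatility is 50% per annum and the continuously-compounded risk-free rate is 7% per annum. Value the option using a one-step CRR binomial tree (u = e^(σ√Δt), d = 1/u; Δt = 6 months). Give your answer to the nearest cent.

CRR parameters: u = e^(σ√Δt) = e^(0.5·√0.5) = 1.4241, d = 1/u = 0.7022
Per-period rate: rΔt = 0.07·0.5 = 0.035, so R = e^0.035 = 1.0356
Risk-neutral probability p = (e^0.035 − 0.7022)/(1.4241 − 0.7022) = 0.3334/0.7219 = 0.4619
Terminal stock prices: S_u = 121.1, S_d = 59.69
Terminal payoffs (K − S): max(-11.05, 0) = 0, max(50.31, 0) = 50.31
Node 0 (S = 85): V_0 = e^(−0.035)·[0.4619·0.0000 + 0.5381·50.3140] = 26.1447

$26.14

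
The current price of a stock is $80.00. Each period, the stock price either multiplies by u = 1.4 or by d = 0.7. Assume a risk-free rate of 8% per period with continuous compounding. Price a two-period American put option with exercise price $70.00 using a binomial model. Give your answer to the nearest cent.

Risk-neutral probability p = (e^0.08 − 0.7)/(1.4 − 0.7) = 0.3833/0.7000 = 0.5476
Terminal stock prices: S_uu = 156.8, S_ud = 78.4, S_dd = 39.2
Terminal payoffs (K − S): max(-86.8, 0) = 0, max(-8.4, 0) = 0, max(30.8, 0) = 30.8
Node u (S = 112): continuation = e^(−0.08)·[0.5476·0.0000 + 0.4524·0.0000] = 0.0000; exercise value = 0.0000 ≤ continuation, so V_u = 0.0000
Node d (S = 56): continuation = e^(−0.08)·[0.5476·0.0000 + 0.4524·30.8000] = 12.8640; exercise value = 14.0000 > continuation, so V_d = 14.0000 (exercise)
Node 0 (S = 80): continuation = e^(−0.08)·[0.5476·0.0000 + 0.4524·14.0000] = 5.8473; exercise value = 0.0000 ≤ continuation, so V_0 = 5.8473

$5.85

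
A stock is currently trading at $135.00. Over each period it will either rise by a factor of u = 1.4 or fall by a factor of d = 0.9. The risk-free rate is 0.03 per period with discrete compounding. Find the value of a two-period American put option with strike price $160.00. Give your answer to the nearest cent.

Risk-neutral probability p = (1 + 0.03 − 0.9)/(1.4 − 0.9) = 0.1300/0.5000 = 0.2600
Terminal stock prices: S_uu = 264.6, S_ud = 170.1, S_dd = 109.4
Terminal payoffs (K − S): max(-104.6, 0) = 0, max(-10.1, 0) = 0, max(50.65, 0) = 50.65
Node u (S = 189): continuation = 1/1.03·[0.2600·0.0000 + 0.7400·0.0000] = 0.0000; exercise value = 0.0000 ≤ continuation, so V_u = 0.0000
Node d (S = 121.5): continuation = 1/1.03·[0.2600·0.0000 + 0.7400·50.6500] = 36.3893; exercise value = 38.5000 > continuation, so V_d = 38.5000 (exercise)
Node 0 (S = 135): continuation = 1/1.03·[0.2600·0.0000 + 0.7400·38.5000] = 27.6602; exercise value = 25.0000 ≤ continuation, so V_0 = 27.6602

$27.66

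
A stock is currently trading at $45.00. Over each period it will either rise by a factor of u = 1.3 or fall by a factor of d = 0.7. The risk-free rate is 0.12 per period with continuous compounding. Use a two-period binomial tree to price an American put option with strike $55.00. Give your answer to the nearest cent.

$10.00

Risk-neutral probability p = (e^0.12 − 0.7)/(1.3 − 0.7) = 0.4275/0.6000 = 0.7125
Terminal stock prices: S_uu = 76.05, S_ud = 40.95, S_dd = 22.05
Terminal payoffs (K − S): max(-21.05, 0) = 0, max(14.05, 0) = 14.05, max(32.95, 0) = 32.95
Node u (S = 58.5): continuation = e^(−0.12)·[0.7125·0.0000 + 0.2875·14.0500] = 3.5827; exercise value = 0.0000 ≤ continuation, so V_u = 3.5827
Node d (S = 31.5): continuation = e^(−0.12)·[0.7125·14.0500 + 0.2875·32.9500] = 17.2806; exercise value = 23.5000 > continuation, so V_d = 23.5000 (exercise)
Node 0 (S = 45): continuation = e^(−0.12)·[0.7125·3.5827 + 0.2875·23.5000] = 8.2563; exercise value = 10.0000 > continuation, so V_0 = 10.0000 (exercise)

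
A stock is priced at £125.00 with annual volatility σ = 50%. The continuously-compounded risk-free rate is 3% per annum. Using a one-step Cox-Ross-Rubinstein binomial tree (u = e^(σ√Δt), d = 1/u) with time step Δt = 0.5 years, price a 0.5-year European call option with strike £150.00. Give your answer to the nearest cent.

CRR parameters: u = e^(σ√Δt) = e^(0.5·√0.5) = 1.4241, d = 1/u = 0.7022
Per-period rate: rΔt = 0.03·0.5 = 0.015, so R = e^0.015 = 1.0151
Risk-neutral probability p = (e^0.015 − 0.7022)/(1.4241 − 0.7022) = 0.3129/0.7219 = 0.4335
Terminal stock prices: S_u = 178, S_d = 87.77
Terminal payoffs (S − K): max(28.01, 0) = 28.01, max(-62.23, 0) = 0
Node 0 (S = 125): V_0 = e^(−0.015)·[0.4335·28.0149 + 0.5665·0.0000] = 11.9624

£11.96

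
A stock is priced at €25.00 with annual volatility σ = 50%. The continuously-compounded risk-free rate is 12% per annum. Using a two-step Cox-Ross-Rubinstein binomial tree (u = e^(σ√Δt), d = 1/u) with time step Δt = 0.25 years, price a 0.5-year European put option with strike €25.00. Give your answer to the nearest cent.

CRR parameters: u = e^(σ√Δt) = e^(0.5·√0.25) = 1.2840, d = 1/u = 0.7788
Per-period rate: rΔt = 0.12·0.25 = 0.03, so R = e^0.03 = 1.0305
Risk-neutral probability p = (e^0.03 − 0.7788)/(1.2840 − 0.7788) = 0.2517/0.5052 = 0.4981
Terminal stock prices: S_uu = 41.22, S_ud = 25, S_dd = 15.16
Terminal payoffs (K − S): max(-16.22, 0) = 0, max(0, 0) = 0, max(9.837, 0) = 9.837
Node u (S = 32.1): V_u = e^(−0.03)·[0.4981·0.0000 + 0.5019·0.0000] = 0.0000
Node d (S = 19.47): V_d = e^(−0.03)·[0.4981·0.0000 + 0.5019·9.8367] = 4.7911
Node 0 (S = 25): V_0 = e^(−0.03)·[0.4981·0.0000 + 0.5019·4.7911] = 2.3336

€2.33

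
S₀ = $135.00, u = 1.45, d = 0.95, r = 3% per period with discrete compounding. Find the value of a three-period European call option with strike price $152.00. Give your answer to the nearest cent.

Risk-neutral probability p = (1 + 0.03 − 0.95)/(1.45 − 0.95) = 0.0800/0.5000 = 0.1600
Terminal stock prices: S_uuu = 411.6, S_uud = 269.6, S_udd = 176.7, S_ddd = 115.7
Terminal payoffs (S − K): max(259.6, 0) = 259.6, max(117.6, 0) = 117.6, max(24.66, 0) = 24.66, max(-36.25, 0) = 0
Node uu (S = 283.8): V_uu = 1/1.03·[0.1600·259.5644 + 0.8400·117.6456] = 136.2647
Node ud (S = 186): V_ud = 1/1.03·[0.1600·117.6456 + 0.8400·24.6644] = 38.3897
Node dd (S = 121.8): V_dd = 1/1.03·[0.1600·24.6644 + 0.8400·0.0000] = 3.8314
Node u (S = 195.8): V_u = 1/1.03·[0.1600·136.2647 + 0.8400·38.3897] = 52.4754
Node d (S = 128.2): V_d = 1/1.03·[0.1600·38.3897 + 0.8400·3.8314] = 9.0880
Node 0 (S = 135): V_0 = 1/1.03·[0.1600·52.4754 + 0.8400·9.0880] = 15.5631

$15.56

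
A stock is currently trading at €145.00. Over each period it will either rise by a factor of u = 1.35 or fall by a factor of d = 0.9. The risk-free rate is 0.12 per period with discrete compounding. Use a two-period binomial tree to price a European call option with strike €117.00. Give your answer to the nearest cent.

€51.73

Risk-neutral probability p = (1 + 0.12 − 0.9)/(1.35 − 0.9) = 0.2200/0.4500 = 0.4889
Terminal stock prices: S_uu = 264.3, S_ud = 176.2, S_dd = 117.5
Terminal payoffs (S − K): max(147.3, 0) = 147.3, max(59.18, 0) = 59.18, max(0.45, 0) = 0.45
Node u (S = 195.8): V_u = 1/1.12·[0.4889·147.2625 + 0.5111·59.1750] = 91.2857
Node d (S = 130.5): V_d = 1/1.12·[0.4889·59.1750 + 0.5111·0.4500] = 26.0357
Node 0 (S = 145): V_0 = 1/1.12·[0.4889·91.2857 + 0.5111·26.0357] = 51.7283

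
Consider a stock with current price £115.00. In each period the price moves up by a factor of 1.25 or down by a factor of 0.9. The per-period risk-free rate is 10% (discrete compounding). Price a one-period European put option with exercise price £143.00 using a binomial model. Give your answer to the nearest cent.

Risk-neutral probability p = (1 + 0.1 − 0.9)/(1.25 − 0.9) = 0.2000/0.3500 = 0.5714
Terminal stock prices: S_u = 143.8, S_d = 103.5
Terminal payoffs (K − S): max(-0.75, 0) = 0, max(39.5, 0) = 39.5
Node 0 (S = 115): V_0 = 1/1.1·[0.5714·0.0000 + 0.4286·39.5000] = 15.3896

£15.39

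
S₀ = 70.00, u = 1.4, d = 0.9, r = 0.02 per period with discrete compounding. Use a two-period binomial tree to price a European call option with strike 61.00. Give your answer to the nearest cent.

13.76

Risk-neutral probability p = (1 + 0.02 − 0.9)/(1.4 − 0.9) = 0.1200/0.5000 = 0.2400
Terminal stock prices: S_uu = 137.2, S_ud = 88.2, S_dd = 56.7
Terminal payoffs (S − K): max(76.2, 0) = 76.2, max(27.2, 0) = 27.2, max(-4.3, 0) = 0
Node u (S = 98): V_u = 1/1.02·[0.2400·76.2000 + 0.7600·27.2000] = 38.1961
Node d (S = 63): V_d = 1/1.02·[0.2400·27.2000 + 0.7600·0.0000] = 6.4000
Node 0 (S = 70): V_0 = 1/1.02·[0.2400·38.1961 + 0.7600·6.4000] = 13.7559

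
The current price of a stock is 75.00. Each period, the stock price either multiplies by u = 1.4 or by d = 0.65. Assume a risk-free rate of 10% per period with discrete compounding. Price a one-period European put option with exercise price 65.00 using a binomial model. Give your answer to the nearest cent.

5.91

Risk-neutral probability p = (1 + 0.1 − 0.65)/(1.4 − 0.65) = 0.4500/0.7500 = 0.6000
Terminal stock prices: S_u = 105, S_d = 48.75
Terminal payoffs (K − S): max(-40, 0) = 0, max(16.25, 0) = 16.25
Node 0 (S = 75): V_0 = 1/1.1·[0.6000·0.0000 + 0.4000·16.2500] = 5.9091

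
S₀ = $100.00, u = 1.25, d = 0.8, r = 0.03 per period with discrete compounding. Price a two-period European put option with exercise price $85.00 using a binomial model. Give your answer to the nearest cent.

Risk-neutral probability p = (1 + 0.03 − 0.8)/(1.25 − 0.8) = 0.2300/0.4500 = 0.5111
Terminal stock prices: S_uu = 156.2, S_ud = 100, S_dd = 64
Terminal payoffs (K − S): max(-71.25, 0) = 0, max(-15, 0) = 0, max(21, 0) = 21
Node u (S = 125): V_u = 1/1.03·[0.5111·0.0000 + 0.4889·0.0000] = 0.0000
Node d (S = 80): V_d = 1/1.03·[0.5111·0.0000 + 0.4889·21.0000] = 9.9676
Node 0 (S = 100): V_0 = 1/1.03·[0.5111·0.0000 + 0.4889·9.9676] = 4.7311

$4.73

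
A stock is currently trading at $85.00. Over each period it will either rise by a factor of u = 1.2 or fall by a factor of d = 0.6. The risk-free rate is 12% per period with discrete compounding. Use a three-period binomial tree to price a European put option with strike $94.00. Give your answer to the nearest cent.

Risk-neutral probability p = (1 + 0.12 − 0.6)/(1.2 − 0.6) = 0.5200/0.6000 = 0.8667
Terminal stock prices: S_uuu = 146.9, S_uud = 73.44, S_udd = 36.72, S_ddd = 18.36
Terminal payoffs (K − S): max(-52.88, 0) = 0, max(20.56, 0) = 20.56, max(57.28, 0) = 57.28, max(75.64, 0) = 75.64
Node uu (S = 122.4): V_uu = 1/1.12·[0.8667·0.0000 + 0.1333·20.5600] = 2.4476
Node ud (S = 61.2): V_ud = 1/1.12·[0.8667·20.5600 + 0.1333·57.2800] = 22.7286
Node dd (S = 30.6): V_dd = 1/1.12·[0.8667·57.2800 + 0.1333·75.6400] = 53.3286
Node u (S = 102): V_u = 1/1.12·[0.8667·2.4476 + 0.1333·22.7286] = 4.5998
Node d (S = 51): V_d = 1/1.12·[0.8667·22.7286 + 0.1333·53.3286] = 23.9362
Node 0 (S = 85): V_0 = 1/1.12·[0.8667·4.5998 + 0.1333·23.9362] = 6.4089

$6.41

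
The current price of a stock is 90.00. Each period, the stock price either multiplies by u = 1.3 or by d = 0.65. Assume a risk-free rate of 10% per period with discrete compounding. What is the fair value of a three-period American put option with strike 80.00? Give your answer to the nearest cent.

7.52

Risk-neutral probability p = (1 + 0.1 − 0.65)/(1.3 − 0.65) = 0.4500/0.6500 = 0.6923
Terminal stock prices: S_uuu = 197.7, S_uud = 98.87, S_udd = 49.43, S_ddd = 24.72
Terminal payoffs (K − S): max(-117.7, 0) = 0, max(-18.87, 0) = 0, max(30.57, 0) = 30.57, max(55.28, 0) = 55.28
Node uu (S = 152.1): continuation = 1/1.1·[0.6923·0.0000 + 0.3077·0.0000] = 0.0000; exercise value = 0.0000 ≤ continuation, so V_uu = 0.0000
Node ud (S = 76.05): continuation = 1/1.1·[0.6923·0.0000 + 0.3077·30.5675] = 8.5503; exercise value = 3.9500 ≤ continuation, so V_ud = 8.5503
Node dd (S = 38.03): continuation = 1/1.1·[0.6923·30.5675 + 0.3077·55.2837] = 34.7023; exercise value = 41.9750 > continuation, so V_dd = 41.9750 (exercise)
Node u (S = 117): continuation = 1/1.1·[0.6923·0.0000 + 0.3077·8.5503] = 2.3917; exercise value = 0.0000 ≤ continuation, so V_u = 2.3917
Node d (S = 58.5): continuation = 1/1.1·[0.6923·8.5503 + 0.3077·41.9750] = 17.1226; exercise value = 21.5000 > continuation, so V_d = 21.5000 (exercise)
Node 0 (S = 90): continuation = 1/1.1·[0.6923·2.3917 + 0.3077·21.5000] = 7.5193; exercise value = 0.0000 ≤ continuation, so V_0 = 7.5193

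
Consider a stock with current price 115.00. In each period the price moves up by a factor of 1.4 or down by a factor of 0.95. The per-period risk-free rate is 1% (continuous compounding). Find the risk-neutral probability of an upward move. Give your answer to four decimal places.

p = 0.1334

Risk-neutral probability p = (e^0.01 − 0.95)/(1.4 − 0.95) = 0.0601/0.4500 = 0.1334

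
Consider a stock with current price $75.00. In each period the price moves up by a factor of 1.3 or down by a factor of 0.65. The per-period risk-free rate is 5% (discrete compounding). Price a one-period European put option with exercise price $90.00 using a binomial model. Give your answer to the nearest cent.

Risk-neutral probability p = (1 + 0.05 − 0.65)/(1.3 − 0.65) = 0.4000/0.6500 = 0.6154
Terminal stock prices: S_u = 97.5, S_d = 48.75
Terminal payoffs (K − S): max(-7.5, 0) = 0, max(41.25, 0) = 41.25
Node 0 (S = 75): V_0 = 1/1.05·[0.6154·0.0000 + 0.3846·41.2500] = 15.1099

$15.11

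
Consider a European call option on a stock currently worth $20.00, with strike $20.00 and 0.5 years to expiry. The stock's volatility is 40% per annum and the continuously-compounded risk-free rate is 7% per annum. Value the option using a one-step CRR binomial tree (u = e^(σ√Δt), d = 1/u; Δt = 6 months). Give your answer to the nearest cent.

$3.11

CRR parameters: u = e^(σ√Δt) = e^(0.4·√0.5) = 1.3269, d = 1/u = 0.7536
Per-period rate: rΔt = 0.07·0.5 = 0.035, so R = e^0.035 = 1.0356
Risk-neutral probability p = (e^0.035 − 0.7536)/(1.3269 − 0.7536) = 0.2820/0.5733 = 0.4919
Terminal stock prices: S_u = 26.54, S_d = 15.07
Terminal payoffs (S − K): max(6.538, 0) = 6.538, max(-4.927, 0) = 0
Node 0 (S = 20): V_0 = e^(−0.035)·[0.4919·6.5379 + 0.5081·0.0000] = 3.1053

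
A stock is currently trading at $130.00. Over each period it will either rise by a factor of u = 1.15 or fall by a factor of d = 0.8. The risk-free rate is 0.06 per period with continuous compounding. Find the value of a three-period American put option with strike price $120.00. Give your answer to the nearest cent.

$4.76

Risk-neutral probability p = (e^0.06 − 0.8)/(1.15 − 0.8) = 0.2618/0.3500 = 0.7481
Terminal stock prices: S_uuu = 197.7, S_uud = 137.5, S_udd = 95.68, S_ddd = 66.56
Terminal payoffs (K − S): max(-77.71, 0) = 0, max(-17.54, 0) = 0, max(24.32, 0) = 24.32, max(53.44, 0) = 53.44
Node uu (S = 171.9): continuation = e^(−0.06)·[0.7481·0.0000 + 0.2519·0.0000] = 0.0000; exercise value = 0.0000 ≤ continuation, so V_uu = 0.0000
Node ud (S = 119.6): continuation = e^(−0.06)·[0.7481·0.0000 + 0.2519·24.3200] = 5.7693; exercise value = 0.4000 ≤ continuation, so V_ud = 5.7693
Node dd (S = 83.2): continuation = e^(−0.06)·[0.7481·24.3200 + 0.2519·53.4400] = 29.8117; exercise value = 36.8000 > continuation, so V_dd = 36.8000 (exercise)
Node u (S = 149.5): continuation = e^(−0.06)·[0.7481·0.0000 + 0.2519·5.7693] = 1.3686; exercise value = 0.0000 ≤ continuation, so V_u = 1.3686
Node d (S = 104): continuation = e^(−0.06)·[0.7481·5.7693 + 0.2519·36.8000] = 12.7947; exercise value = 16.0000 > continuation, so V_d = 16.0000 (exercise)
Node 0 (S = 130): continuation = e^(−0.06)·[0.7481·1.3686 + 0.2519·16.0000] = 4.7599; exercise value = 0.0000 ≤ continuation, so V_0 = 4.7599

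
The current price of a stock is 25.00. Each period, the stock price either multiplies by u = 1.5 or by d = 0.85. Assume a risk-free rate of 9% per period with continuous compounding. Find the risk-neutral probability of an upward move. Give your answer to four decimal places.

p = 0.3757

Risk-neutral probability p = (e^0.09 − 0.85)/(1.5 − 0.85) = 0.2442/0.6500 = 0.3757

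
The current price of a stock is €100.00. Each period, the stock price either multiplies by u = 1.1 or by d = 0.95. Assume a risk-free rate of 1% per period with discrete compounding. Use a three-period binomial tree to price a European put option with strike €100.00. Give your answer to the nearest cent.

€3.29

Risk-neutral probability p = (1 + 0.01 − 0.95)/(1.1 − 0.95) = 0.0600/0.1500 = 0.4000
Terminal stock prices: S_uuu = 133.1, S_uud = 115, S_udd = 99.28, S_ddd = 85.74
Terminal payoffs (K − S): max(-33.1, 0) = 0, max(-14.95, 0) = 0, max(0.725, 0) = 0.725, max(14.26, 0) = 14.26
Node uu (S = 121): V_uu = 1/1.01·[0.4000·0.0000 + 0.6000·0.0000] = 0.0000
Node ud (S = 104.5): V_ud = 1/1.01·[0.4000·0.0000 + 0.6000·0.7250] = 0.4307
Node dd (S = 90.25): V_dd = 1/1.01·[0.4000·0.7250 + 0.6000·14.2625] = 8.7599
Node u (S = 110): V_u = 1/1.01·[0.4000·0.0000 + 0.6000·0.4307] = 0.2559
Node d (S = 95): V_d = 1/1.01·[0.4000·0.4307 + 0.6000·8.7599] = 5.3745
Node 0 (S = 100): V_0 = 1/1.01·[0.4000·0.2559 + 0.6000·5.3745] = 3.2941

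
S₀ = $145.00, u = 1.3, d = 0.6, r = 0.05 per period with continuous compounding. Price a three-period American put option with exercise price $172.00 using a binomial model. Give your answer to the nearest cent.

Risk-neutral probability p = (e^0.05 − 0.6)/(1.3 − 0.6) = 0.4513/0.7000 = 0.6447
Terminal stock prices: S_uuu = 318.6, S_uud = 147, S_udd = 67.86, S_ddd = 31.32
Terminal payoffs (K − S): max(-146.6, 0) = 0, max(24.97, 0) = 24.97, max(104.1, 0) = 104.1, max(140.7, 0) = 140.7
Node uu (S = 245.1): continuation = e^(−0.05)·[0.6447·0.0000 + 0.3553·24.9700] = 8.4398; exercise value = 0.0000 ≤ continuation, so V_uu = 8.4398
Node ud (S = 113.1): continuation = e^(−0.05)·[0.6447·24.9700 + 0.3553·104.1400] = 50.5115; exercise value = 58.9000 > continuation, so V_ud = 58.9000 (exercise)
Node dd (S = 52.2): continuation = e^(−0.05)·[0.6447·104.1400 + 0.3553·140.6800] = 111.4115; exercise value = 119.8000 > continuation, so V_dd = 119.8000 (exercise)
Node u (S = 188.5): continuation = e^(−0.05)·[0.6447·8.4398 + 0.3553·58.9000] = 25.0836; exercise value = 0.0000 ≤ continuation, so V_u = 25.0836
Node d (S = 87): continuation = e^(−0.05)·[0.6447·58.9000 + 0.3553·119.8000] = 76.6115; exercise value = 85.0000 > continuation, so V_d = 85.0000 (exercise)
Node 0 (S = 145): continuation = e^(−0.05)·[0.6447·25.0836 + 0.3553·85.0000] = 44.1119; exercise value = 27.0000 ≤ continuation, so V_0 = 44.1119

$44.11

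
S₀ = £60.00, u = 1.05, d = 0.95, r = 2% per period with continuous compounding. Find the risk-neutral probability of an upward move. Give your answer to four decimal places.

Risk-neutral probability p = (e^0.02 − 0.95)/(1.05 − 0.95) = 0.0702/0.1000 = 0.7020

p = 0.7020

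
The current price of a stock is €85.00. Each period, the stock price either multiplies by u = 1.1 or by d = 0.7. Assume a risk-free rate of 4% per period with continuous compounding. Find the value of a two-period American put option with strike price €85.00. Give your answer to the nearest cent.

Risk-neutral probability p = (e^0.04 − 0.7)/(1.1 − 0.7) = 0.3408/0.4000 = 0.8520
Terminal stock prices: S_uu = 102.9, S_ud = 65.45, S_dd = 41.65
Terminal payoffs (K − S): max(-17.85, 0) = 0, max(19.55, 0) = 19.55, max(43.35, 0) = 43.35
Node u (S = 93.5): continuation = e^(−0.04)·[0.8520·0.0000 + 0.1480·19.5500] = 2.7794; exercise value = 0.0000 ≤ continuation, so V_u = 2.7794
Node d (S = 59.5): continuation = e^(−0.04)·[0.8520·19.5500 + 0.1480·43.3500] = 22.1671; exercise value = 25.5000 > continuation, so V_d = 25.5000 (exercise)
Node 0 (S = 85): continuation = e^(−0.04)·[0.8520·2.7794 + 0.1480·25.5000] = 5.9007; exercise value = 0.0000 ≤ continuation, so V_0 = 5.9007

€5.90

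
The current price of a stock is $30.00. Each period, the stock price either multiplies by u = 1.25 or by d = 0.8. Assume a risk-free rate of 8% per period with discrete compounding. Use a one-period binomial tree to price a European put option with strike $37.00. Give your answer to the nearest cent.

$4.55

Risk-neutral probability p = (1 + 0.08 − 0.8)/(1.25 − 0.8) = 0.2800/0.4500 = 0.6222
Terminal stock prices: S_u = 37.5, S_d = 24
Terminal payoffs (K − S): max(-0.5, 0) = 0, max(13, 0) = 13
Node 0 (S = 30): V_0 = 1/1.08·[0.6222·0.0000 + 0.3778·13.0000] = 4.5473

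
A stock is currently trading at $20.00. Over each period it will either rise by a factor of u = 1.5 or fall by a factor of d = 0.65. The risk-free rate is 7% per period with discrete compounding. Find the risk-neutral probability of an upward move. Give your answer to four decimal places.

Risk-neutral probability p = (1 + 0.07 − 0.65)/(1.5 − 0.65) = 0.4200/0.8500 = 0.4941

p = 0.4941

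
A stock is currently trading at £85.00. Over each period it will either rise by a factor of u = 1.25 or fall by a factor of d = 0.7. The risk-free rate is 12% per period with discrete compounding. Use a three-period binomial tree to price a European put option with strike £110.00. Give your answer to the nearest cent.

£11.05

Risk-neutral probability p = (1 + 0.12 − 0.7)/(1.25 − 0.7) = 0.4200/0.5500 = 0.7636
Terminal stock prices: S_uuu = 166, S_uud = 92.97, S_udd = 52.06, S_ddd = 29.15
Terminal payoffs (K − S): max(-56.02, 0) = 0, max(17.03, 0) = 17.03, max(57.94, 0) = 57.94, max(80.84, 0) = 80.84
Node uu (S = 132.8): V_uu = 1/1.12·[0.7636·0.0000 + 0.2364·17.0312] = 3.5943
Node ud (S = 74.38): V_ud = 1/1.12·[0.7636·17.0312 + 0.2364·57.9375] = 23.8393
Node dd (S = 41.65): V_dd = 1/1.12·[0.7636·57.9375 + 0.2364·80.8450] = 56.5643
Node u (S = 106.2): V_u = 1/1.12·[0.7636·3.5943 + 0.2364·23.8393] = 7.4816
Node d (S = 59.5): V_d = 1/1.12·[0.7636·23.8393 + 0.2364·56.5643] = 28.1913
Node 0 (S = 85): V_0 = 1/1.12·[0.7636·7.4816 + 0.2364·28.1913] = 11.0506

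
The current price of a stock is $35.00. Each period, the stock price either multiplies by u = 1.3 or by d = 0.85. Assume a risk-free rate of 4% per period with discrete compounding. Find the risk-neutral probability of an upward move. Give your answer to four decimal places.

p = 0.4222

Risk-neutral probability p = (1 + 0.04 − 0.85)/(1.3 − 0.85) = 0.1900/0.4500 = 0.4222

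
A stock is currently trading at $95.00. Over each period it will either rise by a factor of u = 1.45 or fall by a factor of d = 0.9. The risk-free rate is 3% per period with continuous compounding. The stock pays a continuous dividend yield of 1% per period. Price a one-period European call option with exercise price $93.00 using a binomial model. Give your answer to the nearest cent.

$9.49

Per-period risk-free factor R = e^0.03 = 1.0305; dividend-adjusted growth = e^(0.03−0.01) = 1.0202.
Risk-neutral probability p = (1.0202 − 0.9)/(1.45 − 0.9) = 0.1202/0.5500 = 0.2185
Terminal stock prices: S_u = 137.8, S_d = 85.5
Terminal payoffs (S − K): max(44.75, 0) = 44.75, max(-7.5, 0) = 0
Node 0 (S = 95): V_0 = e^(−0.03)·[0.2185·44.7500 + 0.7815·0.0000] = 9.4910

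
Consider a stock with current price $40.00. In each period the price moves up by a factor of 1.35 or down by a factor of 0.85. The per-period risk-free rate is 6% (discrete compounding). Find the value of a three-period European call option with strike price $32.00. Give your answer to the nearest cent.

$14.35

Risk-neutral probability p = (1 + 0.06 − 0.85)/(1.35 − 0.85) = 0.2100/0.5000 = 0.4200
Terminal stock prices: S_uuu = 98.42, S_uud = 61.97, S_udd = 39.01, S_ddd = 24.56
Terminal payoffs (S − K): max(66.42, 0) = 66.42, max(29.97, 0) = 29.97, max(7.015, 0) = 7.015, max(-7.435, 0) = 0
Node uu (S = 72.9): V_uu = 1/1.06·[0.4200·66.4150 + 0.5800·29.9650] = 42.7113
Node ud (S = 45.9): V_ud = 1/1.06·[0.4200·29.9650 + 0.5800·7.0150] = 15.7113
Node dd (S = 28.9): V_dd = 1/1.06·[0.4200·7.0150 + 0.5800·0.0000] = 2.7795
Node u (S = 54): V_u = 1/1.06·[0.4200·42.7113 + 0.5800·15.7113] = 25.5201
Node d (S = 34): V_d = 1/1.06·[0.4200·15.7113 + 0.5800·2.7795] = 7.7461
Node 0 (S = 40): V_0 = 1/1.06·[0.4200·25.5201 + 0.5800·7.7461] = 14.3502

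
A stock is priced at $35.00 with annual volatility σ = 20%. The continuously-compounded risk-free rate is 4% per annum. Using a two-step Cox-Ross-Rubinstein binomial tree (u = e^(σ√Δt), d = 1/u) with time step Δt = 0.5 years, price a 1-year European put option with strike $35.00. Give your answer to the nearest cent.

$1.78

CRR parameters: u = e^(σ√Δt) = e^(0.2·√0.5) = 1.1519, d = 1/u = 0.8681
Per-period rate: rΔt = 0.04·0.5 = 0.02, so R = e^0.02 = 1.0202
Risk-neutral probability p = (e^0.02 − 0.8681)/(1.1519 − 0.8681) = 0.1521/0.2838 = 0.5359
Terminal stock prices: S_uu = 46.44, S_ud = 35, S_dd = 26.38
Terminal payoffs (K − S): max(-11.44, 0) = 0, max(0, 0) = 0, max(8.623, 0) = 8.623
Node u (S = 40.32): V_u = e^(−0.02)·[0.5359·0.0000 + 0.4641·0.0000] = 0.0000
Node d (S = 30.38): V_d = e^(−0.02)·[0.5359·0.0000 + 0.4641·8.6227] = 3.9226
Node 0 (S = 35): V_0 = e^(−0.02)·[0.5359·0.0000 + 0.4641·3.9226] = 1.7845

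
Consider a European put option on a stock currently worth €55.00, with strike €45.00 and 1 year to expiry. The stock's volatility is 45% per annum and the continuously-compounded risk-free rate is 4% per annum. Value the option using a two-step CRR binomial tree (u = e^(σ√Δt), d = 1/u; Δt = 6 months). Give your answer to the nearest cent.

€4.58

CRR parameters: u = e^(σ√Δt) = e^(0.45·√0.5) = 1.3746, d = 1/u = 0.7275
Per-period rate: rΔt = 0.04·0.5 = 0.02, so R = e^0.02 = 1.0202
Risk-neutral probability p = (e^0.02 − 0.7275)/(1.3746 − 0.7275) = 0.2927/0.6472 = 0.4523
Terminal stock prices: S_uu = 103.9, S_ud = 55, S_dd = 29.11
Terminal payoffs (K − S): max(-58.93, 0) = 0, max(-10, 0) = 0, max(15.89, 0) = 15.89
Node u (S = 75.61): V_u = e^(−0.02)·[0.4523·0.0000 + 0.5477·0.0000] = 0.0000
Node d (S = 40.01): V_d = e^(−0.02)·[0.4523·0.0000 + 0.5477·15.8942] = 8.5324
Node 0 (S = 55): V_0 = e^(−0.02)·[0.4523·0.0000 + 0.5477·8.5324] = 4.5804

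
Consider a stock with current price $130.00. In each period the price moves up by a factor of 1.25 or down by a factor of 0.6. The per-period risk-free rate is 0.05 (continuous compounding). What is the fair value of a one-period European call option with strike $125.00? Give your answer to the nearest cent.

$24.77

Risk-neutral probability p = (e^0.05 − 0.6)/(1.25 − 0.6) = 0.4513/0.6500 = 0.6943
Terminal stock prices: S_u = 162.5, S_d = 78
Terminal payoffs (S − K): max(37.5, 0) = 37.5, max(-47, 0) = 0
Node 0 (S = 130): V_0 = e^(−0.05)·[0.6943·37.5000 + 0.3057·0.0000] = 24.7651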